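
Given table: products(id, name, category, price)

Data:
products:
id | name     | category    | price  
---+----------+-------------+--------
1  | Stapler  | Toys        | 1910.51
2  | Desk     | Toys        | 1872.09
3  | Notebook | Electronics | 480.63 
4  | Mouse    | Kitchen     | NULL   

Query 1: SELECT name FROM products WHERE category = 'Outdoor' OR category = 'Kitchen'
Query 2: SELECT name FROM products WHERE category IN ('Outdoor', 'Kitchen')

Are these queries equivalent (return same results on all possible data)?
Yes, equivalent

Both queries return: [('Mouse',)]

Reason: OR vs IN are equivalent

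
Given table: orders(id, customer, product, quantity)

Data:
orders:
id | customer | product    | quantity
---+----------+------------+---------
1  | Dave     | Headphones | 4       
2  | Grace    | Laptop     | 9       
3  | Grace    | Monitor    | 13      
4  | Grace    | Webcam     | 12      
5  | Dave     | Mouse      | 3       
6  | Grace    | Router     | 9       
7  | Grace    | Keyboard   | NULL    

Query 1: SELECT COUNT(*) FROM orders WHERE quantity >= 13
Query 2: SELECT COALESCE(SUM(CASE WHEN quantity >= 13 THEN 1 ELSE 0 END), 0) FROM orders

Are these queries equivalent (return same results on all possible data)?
Yes, equivalent

Both queries return: [(1,)]

Reason: COUNT with WHERE vs conditional SUM (COALESCE handles empty-table NULL)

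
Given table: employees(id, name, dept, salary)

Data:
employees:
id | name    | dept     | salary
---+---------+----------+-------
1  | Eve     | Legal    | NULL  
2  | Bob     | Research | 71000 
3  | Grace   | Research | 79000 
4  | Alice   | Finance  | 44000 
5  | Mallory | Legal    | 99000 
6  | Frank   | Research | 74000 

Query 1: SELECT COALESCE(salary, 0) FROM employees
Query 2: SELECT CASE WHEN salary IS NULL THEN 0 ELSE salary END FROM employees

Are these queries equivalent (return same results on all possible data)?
Yes, equivalent

Both queries return: [(0,), (44000,), (71000,), (74000,), (79000,), (99000,)]

Reason: COALESCE vs CASE for NULL handling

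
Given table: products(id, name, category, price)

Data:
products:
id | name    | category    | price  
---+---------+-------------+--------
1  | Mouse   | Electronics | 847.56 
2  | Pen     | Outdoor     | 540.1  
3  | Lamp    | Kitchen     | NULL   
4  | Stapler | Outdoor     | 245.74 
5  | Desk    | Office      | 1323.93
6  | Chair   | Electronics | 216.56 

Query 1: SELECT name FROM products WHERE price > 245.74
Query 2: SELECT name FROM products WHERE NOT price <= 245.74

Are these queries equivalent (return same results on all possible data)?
Yes, equivalent

Both queries return: [('Desk',), ('Mouse',), ('Pen',)]

Reason: Both filter price > 245.74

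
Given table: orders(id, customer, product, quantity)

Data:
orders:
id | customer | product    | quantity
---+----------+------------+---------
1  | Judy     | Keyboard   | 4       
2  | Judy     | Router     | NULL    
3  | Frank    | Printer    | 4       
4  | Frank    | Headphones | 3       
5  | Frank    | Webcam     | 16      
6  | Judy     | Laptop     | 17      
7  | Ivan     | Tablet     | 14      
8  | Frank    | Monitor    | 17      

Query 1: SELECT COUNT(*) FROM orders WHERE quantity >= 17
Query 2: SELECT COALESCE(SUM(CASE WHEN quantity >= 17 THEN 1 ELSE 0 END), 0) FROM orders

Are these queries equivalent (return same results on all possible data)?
Yes, equivalent

Both queries return: [(2,)]

Reason: COUNT with WHERE vs conditional SUM (COALESCE handles empty-table NULL)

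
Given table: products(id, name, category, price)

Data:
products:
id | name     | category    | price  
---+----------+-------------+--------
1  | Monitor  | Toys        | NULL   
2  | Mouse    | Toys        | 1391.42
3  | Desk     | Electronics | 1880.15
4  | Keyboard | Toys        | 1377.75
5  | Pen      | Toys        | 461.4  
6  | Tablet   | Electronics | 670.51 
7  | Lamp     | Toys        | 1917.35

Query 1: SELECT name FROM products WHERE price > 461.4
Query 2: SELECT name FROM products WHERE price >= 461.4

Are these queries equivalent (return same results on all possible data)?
No, not equivalent

Query 1 returns: [('Mouse',), ('Desk',), ('Keyboard',), ('Tablet',), ('Lamp',)]
Query 2 returns: [('Mouse',), ('Desk',), ('Keyboard',), ('Pen',), ('Tablet',), ('Lamp',)]

Reason: > vs >= gives different results when price = 461.4 exists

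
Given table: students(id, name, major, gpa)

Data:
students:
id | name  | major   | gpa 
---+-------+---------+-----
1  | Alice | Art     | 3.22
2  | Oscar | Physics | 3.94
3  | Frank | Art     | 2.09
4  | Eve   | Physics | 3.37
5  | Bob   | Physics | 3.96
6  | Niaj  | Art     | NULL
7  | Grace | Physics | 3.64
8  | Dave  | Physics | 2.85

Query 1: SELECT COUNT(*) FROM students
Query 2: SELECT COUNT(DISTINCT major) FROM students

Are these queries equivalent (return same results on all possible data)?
No, not equivalent

Query 1 returns: [(8,)]
Query 2 returns: [(2,)]

Reason: COUNT(*) counts rows, COUNT(DISTINCT major) counts unique majors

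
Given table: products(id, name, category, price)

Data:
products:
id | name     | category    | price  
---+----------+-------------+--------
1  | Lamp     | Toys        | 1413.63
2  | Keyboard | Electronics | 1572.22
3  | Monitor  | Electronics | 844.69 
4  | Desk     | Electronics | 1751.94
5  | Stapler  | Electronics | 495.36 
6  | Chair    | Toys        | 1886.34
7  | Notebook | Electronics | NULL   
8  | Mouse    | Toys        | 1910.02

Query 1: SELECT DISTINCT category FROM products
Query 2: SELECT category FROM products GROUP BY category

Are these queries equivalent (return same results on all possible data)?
Yes, equivalent

Both queries return: [('Electronics',), ('Toys',)]

Reason: Both get unique categorys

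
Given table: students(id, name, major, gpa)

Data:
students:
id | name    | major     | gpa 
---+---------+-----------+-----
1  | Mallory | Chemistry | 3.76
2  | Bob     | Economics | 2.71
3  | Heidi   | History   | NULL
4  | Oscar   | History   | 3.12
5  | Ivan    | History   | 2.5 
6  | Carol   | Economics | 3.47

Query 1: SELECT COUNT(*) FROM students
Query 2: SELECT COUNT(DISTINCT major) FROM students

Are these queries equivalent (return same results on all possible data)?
No, not equivalent

Query 1 returns: [(6,)]
Query 2 returns: [(3,)]

Reason: COUNT(*) counts rows, COUNT(DISTINCT major) counts unique majors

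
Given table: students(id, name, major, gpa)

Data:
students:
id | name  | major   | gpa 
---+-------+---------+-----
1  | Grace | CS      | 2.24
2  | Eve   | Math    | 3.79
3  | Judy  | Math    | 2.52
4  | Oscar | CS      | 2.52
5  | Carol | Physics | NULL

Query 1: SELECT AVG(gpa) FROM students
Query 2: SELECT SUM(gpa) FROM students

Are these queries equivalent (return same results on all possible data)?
No, not equivalent

Query 1 returns: [(2.7675,)]
Query 2 returns: [(11.07,)]

Reason: AVG vs SUM give different aggregate values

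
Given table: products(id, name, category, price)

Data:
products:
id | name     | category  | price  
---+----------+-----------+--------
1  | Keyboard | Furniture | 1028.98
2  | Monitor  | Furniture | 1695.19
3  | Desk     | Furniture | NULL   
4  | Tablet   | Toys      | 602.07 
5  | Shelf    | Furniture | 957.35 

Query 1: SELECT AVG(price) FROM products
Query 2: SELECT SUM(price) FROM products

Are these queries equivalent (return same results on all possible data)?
No, not equivalent

Query 1 returns: [(1070.8975,)]
Query 2 returns: [(4283.59,)]

Reason: AVG vs SUM give different aggregate values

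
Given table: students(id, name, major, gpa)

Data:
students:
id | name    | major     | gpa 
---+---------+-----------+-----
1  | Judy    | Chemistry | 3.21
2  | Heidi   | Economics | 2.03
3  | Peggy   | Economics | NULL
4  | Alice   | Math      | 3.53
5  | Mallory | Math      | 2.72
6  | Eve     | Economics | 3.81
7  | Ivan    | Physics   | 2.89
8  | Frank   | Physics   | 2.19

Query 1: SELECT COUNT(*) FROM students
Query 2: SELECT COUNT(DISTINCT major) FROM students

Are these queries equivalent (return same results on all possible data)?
No, not equivalent

Query 1 returns: [(8,)]
Query 2 returns: [(4,)]

Reason: COUNT(*) counts rows, COUNT(DISTINCT major) counts unique majors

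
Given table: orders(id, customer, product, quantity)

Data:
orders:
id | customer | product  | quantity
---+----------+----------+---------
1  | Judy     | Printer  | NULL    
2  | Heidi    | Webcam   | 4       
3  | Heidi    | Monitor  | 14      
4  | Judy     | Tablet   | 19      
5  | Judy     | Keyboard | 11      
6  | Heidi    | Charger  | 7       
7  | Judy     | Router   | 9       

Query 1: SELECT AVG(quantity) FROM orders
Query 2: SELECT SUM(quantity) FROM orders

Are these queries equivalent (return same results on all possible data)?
No, not equivalent

Query 1 returns: [(10.666666666666666,)]
Query 2 returns: [(64,)]

Reason: AVG vs SUM give different aggregate values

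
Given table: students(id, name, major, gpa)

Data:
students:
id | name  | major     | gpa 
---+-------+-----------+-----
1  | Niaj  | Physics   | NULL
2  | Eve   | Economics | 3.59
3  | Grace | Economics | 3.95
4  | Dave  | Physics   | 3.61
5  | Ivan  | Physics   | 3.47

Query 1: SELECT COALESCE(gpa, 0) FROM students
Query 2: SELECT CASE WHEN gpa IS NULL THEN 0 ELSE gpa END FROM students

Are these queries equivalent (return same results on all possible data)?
Yes, equivalent

Both queries return: [(0,), (3.47,), (3.59,), (3.61,), (3.95,)]

Reason: COALESCE vs CASE for NULL handling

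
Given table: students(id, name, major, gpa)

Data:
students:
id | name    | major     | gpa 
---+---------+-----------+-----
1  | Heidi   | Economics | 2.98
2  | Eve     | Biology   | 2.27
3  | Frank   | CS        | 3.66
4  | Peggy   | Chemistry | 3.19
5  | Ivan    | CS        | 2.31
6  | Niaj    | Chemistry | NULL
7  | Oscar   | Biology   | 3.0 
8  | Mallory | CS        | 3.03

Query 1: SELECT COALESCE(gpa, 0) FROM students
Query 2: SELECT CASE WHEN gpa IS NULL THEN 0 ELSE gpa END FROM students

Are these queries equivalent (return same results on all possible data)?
Yes, equivalent

Both queries return: [(0,), (2.27,), (2.31,), (2.98,), (3.0,), (3.03,), (3.19,), (3.66,)]

Reason: COALESCE vs CASE for NULL handling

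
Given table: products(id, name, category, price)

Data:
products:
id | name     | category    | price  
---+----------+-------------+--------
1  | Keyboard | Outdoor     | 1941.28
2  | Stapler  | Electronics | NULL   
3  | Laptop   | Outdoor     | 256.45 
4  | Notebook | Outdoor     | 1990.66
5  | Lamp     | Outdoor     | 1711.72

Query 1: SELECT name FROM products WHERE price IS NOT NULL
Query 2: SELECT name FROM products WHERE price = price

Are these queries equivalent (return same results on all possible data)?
Yes, equivalent

Both queries return: [('Keyboard',), ('Lamp',), ('Laptop',), ('Notebook',)]

Reason: IS NOT NULL vs self-equality (both exclude NULLs)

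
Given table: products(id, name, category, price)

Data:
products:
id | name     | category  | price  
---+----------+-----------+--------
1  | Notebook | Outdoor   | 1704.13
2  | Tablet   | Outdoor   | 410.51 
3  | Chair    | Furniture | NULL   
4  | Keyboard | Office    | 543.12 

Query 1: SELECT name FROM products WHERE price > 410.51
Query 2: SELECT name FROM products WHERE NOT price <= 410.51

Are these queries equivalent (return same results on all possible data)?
Yes, equivalent

Both queries return: [('Keyboard',), ('Notebook',)]

Reason: Both filter price > 410.51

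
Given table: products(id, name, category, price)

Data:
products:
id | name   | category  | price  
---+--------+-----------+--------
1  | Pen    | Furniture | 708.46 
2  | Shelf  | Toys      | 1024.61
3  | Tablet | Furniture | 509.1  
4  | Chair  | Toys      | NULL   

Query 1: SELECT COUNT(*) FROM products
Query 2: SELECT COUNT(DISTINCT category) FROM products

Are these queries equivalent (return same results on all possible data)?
No, not equivalent

Query 1 returns: [(4,)]
Query 2 returns: [(2,)]

Reason: COUNT(*) counts rows, COUNT(DISTINCT category) counts unique categorys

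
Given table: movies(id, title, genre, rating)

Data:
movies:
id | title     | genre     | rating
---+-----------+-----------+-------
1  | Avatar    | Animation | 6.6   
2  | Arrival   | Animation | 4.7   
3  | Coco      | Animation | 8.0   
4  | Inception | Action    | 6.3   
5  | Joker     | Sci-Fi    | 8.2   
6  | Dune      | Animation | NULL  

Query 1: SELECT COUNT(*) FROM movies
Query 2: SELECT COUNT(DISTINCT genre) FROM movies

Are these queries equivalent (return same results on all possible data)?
No, not equivalent

Query 1 returns: [(6,)]
Query 2 returns: [(3,)]

Reason: COUNT(*) counts rows, COUNT(DISTINCT genre) counts unique genres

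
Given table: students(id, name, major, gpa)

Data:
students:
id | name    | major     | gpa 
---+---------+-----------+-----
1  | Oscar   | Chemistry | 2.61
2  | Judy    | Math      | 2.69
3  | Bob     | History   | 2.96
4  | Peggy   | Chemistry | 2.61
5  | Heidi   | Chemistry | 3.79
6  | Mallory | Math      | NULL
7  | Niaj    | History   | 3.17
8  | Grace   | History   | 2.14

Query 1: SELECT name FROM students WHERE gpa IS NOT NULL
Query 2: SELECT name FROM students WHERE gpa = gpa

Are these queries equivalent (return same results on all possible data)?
Yes, equivalent

Both queries return: [('Bob',), ('Grace',), ('Heidi',), ('Judy',), ('Niaj',), ('Oscar',), ('Peggy',)]

Reason: IS NOT NULL vs self-equality (both exclude NULLs)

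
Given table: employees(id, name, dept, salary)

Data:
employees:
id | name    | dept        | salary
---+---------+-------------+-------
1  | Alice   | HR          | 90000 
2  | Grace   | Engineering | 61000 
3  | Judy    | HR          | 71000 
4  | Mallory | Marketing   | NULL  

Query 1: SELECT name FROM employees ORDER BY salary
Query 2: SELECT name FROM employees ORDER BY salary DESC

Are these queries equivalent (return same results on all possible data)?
No, not equivalent

Query 1 returns: [('Mallory',), ('Grace',), ('Judy',), ('Alice',)]
Query 2 returns: [('Alice',), ('Judy',), ('Grace',), ('Mallory',)]

Reason: ASC vs DESC gives opposite ordering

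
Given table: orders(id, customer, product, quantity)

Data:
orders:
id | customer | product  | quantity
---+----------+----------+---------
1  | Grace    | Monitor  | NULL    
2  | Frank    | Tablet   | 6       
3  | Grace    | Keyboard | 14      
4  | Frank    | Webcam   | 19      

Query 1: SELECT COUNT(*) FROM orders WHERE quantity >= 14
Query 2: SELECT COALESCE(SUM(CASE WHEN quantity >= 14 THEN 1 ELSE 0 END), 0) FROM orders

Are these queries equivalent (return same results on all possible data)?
Yes, equivalent

Both queries return: [(2,)]

Reason: COUNT with WHERE vs conditional SUM (COALESCE handles empty-table NULL)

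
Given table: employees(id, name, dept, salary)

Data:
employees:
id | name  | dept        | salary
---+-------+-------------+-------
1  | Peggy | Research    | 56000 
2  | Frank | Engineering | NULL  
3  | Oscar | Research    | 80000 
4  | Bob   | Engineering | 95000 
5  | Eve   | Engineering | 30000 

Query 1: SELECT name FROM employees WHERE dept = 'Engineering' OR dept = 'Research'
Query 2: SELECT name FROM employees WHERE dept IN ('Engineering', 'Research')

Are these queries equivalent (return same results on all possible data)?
Yes, equivalent

Both queries return: [('Bob',), ('Eve',), ('Frank',), ('Oscar',), ('Peggy',)]

Reason: OR vs IN are equivalent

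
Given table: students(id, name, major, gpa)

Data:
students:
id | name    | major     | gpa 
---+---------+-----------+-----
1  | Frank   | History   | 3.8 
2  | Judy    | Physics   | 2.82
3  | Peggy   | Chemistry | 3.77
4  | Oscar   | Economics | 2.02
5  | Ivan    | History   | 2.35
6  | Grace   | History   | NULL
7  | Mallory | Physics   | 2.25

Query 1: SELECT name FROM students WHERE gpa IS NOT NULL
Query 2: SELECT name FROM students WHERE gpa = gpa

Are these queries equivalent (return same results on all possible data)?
Yes, equivalent

Both queries return: [('Frank',), ('Ivan',), ('Judy',), ('Mallory',), ('Oscar',), ('Peggy',)]

Reason: IS NOT NULL vs self-equality (both exclude NULLs)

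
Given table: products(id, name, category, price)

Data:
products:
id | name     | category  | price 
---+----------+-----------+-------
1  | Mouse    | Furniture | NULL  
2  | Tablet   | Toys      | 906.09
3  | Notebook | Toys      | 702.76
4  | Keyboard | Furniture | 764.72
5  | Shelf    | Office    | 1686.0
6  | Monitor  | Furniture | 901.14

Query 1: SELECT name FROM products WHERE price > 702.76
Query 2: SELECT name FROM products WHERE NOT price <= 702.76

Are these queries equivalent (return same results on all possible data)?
Yes, equivalent

Both queries return: [('Keyboard',), ('Monitor',), ('Shelf',), ('Tablet',)]

Reason: Both filter price > 702.76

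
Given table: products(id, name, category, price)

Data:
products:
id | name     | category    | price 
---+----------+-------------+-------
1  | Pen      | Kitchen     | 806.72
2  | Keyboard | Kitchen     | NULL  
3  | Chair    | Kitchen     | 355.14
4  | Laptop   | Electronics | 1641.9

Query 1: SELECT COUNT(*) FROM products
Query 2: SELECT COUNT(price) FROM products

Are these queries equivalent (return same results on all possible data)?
No, not equivalent

Query 1 returns: [(4,)]
Query 2 returns: [(3,)]

Reason: COUNT(*) includes NULLs, COUNT(column) excludes them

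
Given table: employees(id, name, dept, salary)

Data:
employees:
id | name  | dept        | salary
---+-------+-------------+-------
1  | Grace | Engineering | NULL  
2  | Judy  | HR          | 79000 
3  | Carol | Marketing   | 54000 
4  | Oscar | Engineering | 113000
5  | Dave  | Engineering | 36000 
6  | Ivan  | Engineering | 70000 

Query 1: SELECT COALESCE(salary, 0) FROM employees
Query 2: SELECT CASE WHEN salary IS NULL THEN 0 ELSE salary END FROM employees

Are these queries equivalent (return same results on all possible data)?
Yes, equivalent

Both queries return: [(0,), (36000,), (54000,), (70000,), (79000,), (113000,)]

Reason: COALESCE vs CASE for NULL handling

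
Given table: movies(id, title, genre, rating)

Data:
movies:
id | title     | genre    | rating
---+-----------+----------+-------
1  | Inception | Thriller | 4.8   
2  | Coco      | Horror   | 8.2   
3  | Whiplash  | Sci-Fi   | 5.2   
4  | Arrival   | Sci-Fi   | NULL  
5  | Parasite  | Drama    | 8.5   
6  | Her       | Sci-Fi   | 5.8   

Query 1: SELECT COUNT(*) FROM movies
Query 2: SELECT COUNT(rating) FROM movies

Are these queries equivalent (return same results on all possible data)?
No, not equivalent

Query 1 returns: [(6,)]
Query 2 returns: [(5,)]

Reason: COUNT(*) includes NULLs, COUNT(column) excludes them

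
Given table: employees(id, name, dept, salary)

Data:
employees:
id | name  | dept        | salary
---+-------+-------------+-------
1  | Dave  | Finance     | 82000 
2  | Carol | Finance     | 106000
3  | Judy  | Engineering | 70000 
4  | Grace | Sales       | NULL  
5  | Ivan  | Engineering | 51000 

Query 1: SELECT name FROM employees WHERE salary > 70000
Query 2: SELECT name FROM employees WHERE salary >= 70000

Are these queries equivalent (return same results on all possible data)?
No, not equivalent

Query 1 returns: [('Dave',), ('Carol',)]
Query 2 returns: [('Dave',), ('Carol',), ('Judy',)]

Reason: > vs >= gives different results when salary = 70000 exists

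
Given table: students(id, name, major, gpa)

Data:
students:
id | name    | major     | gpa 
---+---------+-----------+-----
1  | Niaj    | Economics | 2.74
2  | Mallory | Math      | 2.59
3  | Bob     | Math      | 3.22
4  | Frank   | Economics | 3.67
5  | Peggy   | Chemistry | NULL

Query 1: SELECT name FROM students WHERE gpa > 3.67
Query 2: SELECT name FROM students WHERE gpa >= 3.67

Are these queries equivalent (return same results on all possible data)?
No, not equivalent

Query 1 returns: []
Query 2 returns: [('Frank',)]

Reason: > vs >= gives different results when gpa = 3.67 exists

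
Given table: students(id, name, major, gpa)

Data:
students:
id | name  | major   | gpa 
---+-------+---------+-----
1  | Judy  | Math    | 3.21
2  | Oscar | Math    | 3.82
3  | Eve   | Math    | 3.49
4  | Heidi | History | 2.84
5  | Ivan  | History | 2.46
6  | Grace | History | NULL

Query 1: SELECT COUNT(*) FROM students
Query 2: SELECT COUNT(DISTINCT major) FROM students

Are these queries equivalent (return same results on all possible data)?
No, not equivalent

Query 1 returns: [(6,)]
Query 2 returns: [(2,)]

Reason: COUNT(*) counts rows, COUNT(DISTINCT major) counts unique majors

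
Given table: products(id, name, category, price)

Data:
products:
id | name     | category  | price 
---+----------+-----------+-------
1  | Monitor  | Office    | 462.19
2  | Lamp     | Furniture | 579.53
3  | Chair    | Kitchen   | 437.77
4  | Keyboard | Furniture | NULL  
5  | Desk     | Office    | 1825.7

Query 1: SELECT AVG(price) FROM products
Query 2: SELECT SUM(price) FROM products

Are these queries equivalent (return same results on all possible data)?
No, not equivalent

Query 1 returns: [(826.2975,)]
Query 2 returns: [(3305.19,)]

Reason: AVG vs SUM give different aggregate values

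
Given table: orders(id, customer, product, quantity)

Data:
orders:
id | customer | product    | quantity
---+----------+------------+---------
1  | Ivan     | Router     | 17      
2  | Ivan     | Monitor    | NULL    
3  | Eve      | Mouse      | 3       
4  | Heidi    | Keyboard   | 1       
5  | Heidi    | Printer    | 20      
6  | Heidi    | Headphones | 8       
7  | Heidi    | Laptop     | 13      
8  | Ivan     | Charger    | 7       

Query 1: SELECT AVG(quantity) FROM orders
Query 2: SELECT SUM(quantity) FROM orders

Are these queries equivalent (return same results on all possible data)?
No, not equivalent

Query 1 returns: [(9.857142857142858,)]
Query 2 returns: [(69,)]

Reason: AVG vs SUM give different aggregate values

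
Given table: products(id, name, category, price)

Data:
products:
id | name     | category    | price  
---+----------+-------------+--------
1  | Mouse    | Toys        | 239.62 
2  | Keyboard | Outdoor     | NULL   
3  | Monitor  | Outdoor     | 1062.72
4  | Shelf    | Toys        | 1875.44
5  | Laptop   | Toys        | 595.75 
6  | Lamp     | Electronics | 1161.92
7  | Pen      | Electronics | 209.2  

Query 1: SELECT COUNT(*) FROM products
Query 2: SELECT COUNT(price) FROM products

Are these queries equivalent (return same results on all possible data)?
No, not equivalent

Query 1 returns: [(7,)]
Query 2 returns: [(6,)]

Reason: COUNT(*) includes NULLs, COUNT(column) excludes them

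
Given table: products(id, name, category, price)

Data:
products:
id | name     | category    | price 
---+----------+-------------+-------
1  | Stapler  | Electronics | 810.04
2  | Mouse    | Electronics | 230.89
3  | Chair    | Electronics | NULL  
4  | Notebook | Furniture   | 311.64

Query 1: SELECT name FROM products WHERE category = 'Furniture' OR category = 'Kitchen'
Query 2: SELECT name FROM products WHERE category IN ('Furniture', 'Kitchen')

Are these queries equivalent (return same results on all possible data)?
Yes, equivalent

Both queries return: [('Notebook',)]

Reason: OR vs IN are equivalent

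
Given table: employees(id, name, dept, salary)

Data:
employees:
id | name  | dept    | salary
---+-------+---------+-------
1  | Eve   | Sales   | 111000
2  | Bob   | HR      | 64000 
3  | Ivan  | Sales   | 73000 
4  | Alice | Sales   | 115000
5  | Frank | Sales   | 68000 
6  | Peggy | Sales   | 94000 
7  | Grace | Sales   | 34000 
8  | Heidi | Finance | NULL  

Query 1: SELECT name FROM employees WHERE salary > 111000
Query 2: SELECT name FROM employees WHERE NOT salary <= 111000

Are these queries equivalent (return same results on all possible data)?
Yes, equivalent

Both queries return: [('Alice',)]

Reason: Both filter salary > 111000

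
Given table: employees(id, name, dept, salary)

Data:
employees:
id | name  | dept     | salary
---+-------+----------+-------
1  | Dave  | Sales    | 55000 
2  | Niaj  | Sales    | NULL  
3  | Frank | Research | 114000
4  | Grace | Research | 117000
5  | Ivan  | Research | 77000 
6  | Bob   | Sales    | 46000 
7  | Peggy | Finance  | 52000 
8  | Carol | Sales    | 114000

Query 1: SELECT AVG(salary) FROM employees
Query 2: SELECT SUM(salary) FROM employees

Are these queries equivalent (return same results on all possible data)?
No, not equivalent

Query 1 returns: [(82142.85714285714,)]
Query 2 returns: [(575000,)]

Reason: AVG vs SUM give different aggregate values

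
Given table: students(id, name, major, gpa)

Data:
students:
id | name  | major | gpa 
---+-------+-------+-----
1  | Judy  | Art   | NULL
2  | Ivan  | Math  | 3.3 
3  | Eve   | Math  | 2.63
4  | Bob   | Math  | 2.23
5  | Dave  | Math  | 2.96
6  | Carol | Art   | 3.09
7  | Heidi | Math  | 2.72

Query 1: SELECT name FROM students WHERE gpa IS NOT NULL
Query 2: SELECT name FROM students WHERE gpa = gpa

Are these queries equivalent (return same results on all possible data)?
Yes, equivalent

Both queries return: [('Bob',), ('Carol',), ('Dave',), ('Eve',), ('Heidi',), ('Ivan',)]

Reason: IS NOT NULL vs self-equality (both exclude NULLs)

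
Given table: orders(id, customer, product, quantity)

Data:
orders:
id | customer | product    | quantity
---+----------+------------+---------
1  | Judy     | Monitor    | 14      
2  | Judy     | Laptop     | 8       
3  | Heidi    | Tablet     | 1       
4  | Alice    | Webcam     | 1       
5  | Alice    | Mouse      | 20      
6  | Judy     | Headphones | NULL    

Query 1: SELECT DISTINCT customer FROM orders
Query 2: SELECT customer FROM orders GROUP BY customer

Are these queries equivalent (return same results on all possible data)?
Yes, equivalent

Both queries return: [('Alice',), ('Heidi',), ('Judy',)]

Reason: Both get unique customers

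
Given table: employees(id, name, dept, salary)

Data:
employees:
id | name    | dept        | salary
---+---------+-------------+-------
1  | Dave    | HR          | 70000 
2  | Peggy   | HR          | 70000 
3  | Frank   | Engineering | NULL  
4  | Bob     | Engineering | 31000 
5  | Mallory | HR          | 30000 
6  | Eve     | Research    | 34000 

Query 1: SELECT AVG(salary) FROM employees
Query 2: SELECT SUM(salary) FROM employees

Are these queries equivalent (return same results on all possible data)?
No, not equivalent

Query 1 returns: [(47000.0,)]
Query 2 returns: [(235000,)]

Reason: AVG vs SUM give different aggregate values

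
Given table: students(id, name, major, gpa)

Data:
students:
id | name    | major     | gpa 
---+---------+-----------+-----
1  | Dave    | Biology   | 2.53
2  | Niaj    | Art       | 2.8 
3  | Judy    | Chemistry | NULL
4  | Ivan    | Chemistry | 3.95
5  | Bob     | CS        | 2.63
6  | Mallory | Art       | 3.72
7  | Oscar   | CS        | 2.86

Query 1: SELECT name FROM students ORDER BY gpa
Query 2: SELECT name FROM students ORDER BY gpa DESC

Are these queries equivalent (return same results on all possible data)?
No, not equivalent

Query 1 returns: [('Judy',), ('Dave',), ('Bob',), ('Niaj',), ('Oscar',), ('Mallory',), ('Ivan',)]
Query 2 returns: [('Ivan',), ('Mallory',), ('Oscar',), ('Niaj',), ('Bob',), ('Dave',), ('Judy',)]

Reason: ASC vs DESC gives opposite ordering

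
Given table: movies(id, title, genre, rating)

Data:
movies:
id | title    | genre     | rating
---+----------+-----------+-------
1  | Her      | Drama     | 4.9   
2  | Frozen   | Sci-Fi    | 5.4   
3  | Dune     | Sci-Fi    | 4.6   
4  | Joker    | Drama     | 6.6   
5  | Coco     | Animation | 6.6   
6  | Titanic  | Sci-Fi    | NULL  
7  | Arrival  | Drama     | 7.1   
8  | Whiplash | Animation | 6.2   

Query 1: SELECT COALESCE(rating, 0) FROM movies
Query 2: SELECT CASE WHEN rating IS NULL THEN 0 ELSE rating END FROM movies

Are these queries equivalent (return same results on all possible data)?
Yes, equivalent

Both queries return: [(0,), (4.6,), (4.9,), (5.4,), (6.2,), (6.6,), (6.6,), (7.1,)]

Reason: COALESCE vs CASE for NULL handling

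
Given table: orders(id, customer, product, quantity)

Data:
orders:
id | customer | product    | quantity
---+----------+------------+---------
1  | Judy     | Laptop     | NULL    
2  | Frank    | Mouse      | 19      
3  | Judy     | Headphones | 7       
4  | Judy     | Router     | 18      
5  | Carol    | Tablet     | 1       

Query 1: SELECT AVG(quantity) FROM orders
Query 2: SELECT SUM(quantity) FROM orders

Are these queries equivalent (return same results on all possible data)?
No, not equivalent

Query 1 returns: [(11.25,)]
Query 2 returns: [(45,)]

Reason: AVG vs SUM give different aggregate values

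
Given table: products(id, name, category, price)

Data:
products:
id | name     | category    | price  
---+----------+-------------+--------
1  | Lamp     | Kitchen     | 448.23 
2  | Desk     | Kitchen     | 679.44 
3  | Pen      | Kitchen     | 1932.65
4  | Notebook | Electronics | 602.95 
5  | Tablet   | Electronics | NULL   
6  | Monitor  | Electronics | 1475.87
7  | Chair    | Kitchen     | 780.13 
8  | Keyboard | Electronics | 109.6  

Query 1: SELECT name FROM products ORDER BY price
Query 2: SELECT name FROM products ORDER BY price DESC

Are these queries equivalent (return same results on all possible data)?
No, not equivalent

Query 1 returns: [('Tablet',), ('Keyboard',), ('Lamp',), ('Notebook',), ('Desk',), ('Chair',), ('Monitor',), ('Pen',)]
Query 2 returns: [('Pen',), ('Monitor',), ('Chair',), ('Desk',), ('Notebook',), ('Lamp',), ('Keyboard',), ('Tablet',)]

Reason: ASC vs DESC gives opposite ordering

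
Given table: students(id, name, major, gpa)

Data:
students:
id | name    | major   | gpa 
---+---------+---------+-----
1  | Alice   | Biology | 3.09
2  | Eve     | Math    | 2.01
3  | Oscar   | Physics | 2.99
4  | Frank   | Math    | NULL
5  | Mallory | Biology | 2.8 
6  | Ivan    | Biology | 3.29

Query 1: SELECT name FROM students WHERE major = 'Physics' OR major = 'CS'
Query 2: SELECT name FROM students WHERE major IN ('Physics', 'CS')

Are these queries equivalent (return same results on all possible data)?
Yes, equivalent

Both queries return: [('Oscar',)]

Reason: OR vs IN are equivalent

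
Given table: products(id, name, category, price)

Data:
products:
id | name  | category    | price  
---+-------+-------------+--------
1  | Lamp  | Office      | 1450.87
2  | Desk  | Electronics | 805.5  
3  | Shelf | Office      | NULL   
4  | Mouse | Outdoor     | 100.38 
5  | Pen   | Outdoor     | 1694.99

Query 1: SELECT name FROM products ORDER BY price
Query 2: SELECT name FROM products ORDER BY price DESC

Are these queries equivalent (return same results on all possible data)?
No, not equivalent

Query 1 returns: [('Shelf',), ('Mouse',), ('Desk',), ('Lamp',), ('Pen',)]
Query 2 returns: [('Pen',), ('Lamp',), ('Desk',), ('Mouse',), ('Shelf',)]

Reason: ASC vs DESC gives opposite ordering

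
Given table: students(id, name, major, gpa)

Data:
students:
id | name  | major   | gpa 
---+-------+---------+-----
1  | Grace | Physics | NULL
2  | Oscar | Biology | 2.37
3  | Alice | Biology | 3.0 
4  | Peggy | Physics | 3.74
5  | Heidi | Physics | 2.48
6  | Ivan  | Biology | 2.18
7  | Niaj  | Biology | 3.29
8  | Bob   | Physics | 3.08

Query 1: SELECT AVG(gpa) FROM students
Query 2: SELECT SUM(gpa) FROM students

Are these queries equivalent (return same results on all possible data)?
No, not equivalent

Query 1 returns: [(2.8771428571428572,)]
Query 2 returns: [(20.14,)]

Reason: AVG vs SUM give different aggregate values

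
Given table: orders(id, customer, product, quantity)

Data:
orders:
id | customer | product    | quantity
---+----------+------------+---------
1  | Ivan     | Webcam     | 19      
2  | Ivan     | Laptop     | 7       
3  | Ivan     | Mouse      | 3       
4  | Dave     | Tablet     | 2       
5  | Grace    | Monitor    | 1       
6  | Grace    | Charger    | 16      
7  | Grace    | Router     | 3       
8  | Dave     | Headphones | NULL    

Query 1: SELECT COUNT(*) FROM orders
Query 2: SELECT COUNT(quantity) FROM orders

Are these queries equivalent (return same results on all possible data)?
No, not equivalent

Query 1 returns: [(8,)]
Query 2 returns: [(7,)]

Reason: COUNT(*) includes NULLs, COUNT(column) excludes them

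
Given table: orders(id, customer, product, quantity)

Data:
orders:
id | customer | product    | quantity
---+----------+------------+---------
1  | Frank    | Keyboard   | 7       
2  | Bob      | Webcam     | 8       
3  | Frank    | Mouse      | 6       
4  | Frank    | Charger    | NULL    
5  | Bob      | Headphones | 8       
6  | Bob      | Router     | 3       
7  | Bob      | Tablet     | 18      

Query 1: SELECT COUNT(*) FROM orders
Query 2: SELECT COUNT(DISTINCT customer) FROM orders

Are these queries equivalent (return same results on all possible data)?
No, not equivalent

Query 1 returns: [(7,)]
Query 2 returns: [(2,)]

Reason: COUNT(*) counts rows, COUNT(DISTINCT customer) counts unique customers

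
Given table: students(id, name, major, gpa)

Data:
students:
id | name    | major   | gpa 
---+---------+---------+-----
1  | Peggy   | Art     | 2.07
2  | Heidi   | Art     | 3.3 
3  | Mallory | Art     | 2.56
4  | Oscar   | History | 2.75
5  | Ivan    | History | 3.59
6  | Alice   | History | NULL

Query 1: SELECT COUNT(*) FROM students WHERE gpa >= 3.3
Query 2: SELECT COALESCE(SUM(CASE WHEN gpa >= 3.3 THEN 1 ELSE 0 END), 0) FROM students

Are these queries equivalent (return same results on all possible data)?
Yes, equivalent

Both queries return: [(2,)]

Reason: COUNT with WHERE vs conditional SUM (COALESCE handles empty-table NULL)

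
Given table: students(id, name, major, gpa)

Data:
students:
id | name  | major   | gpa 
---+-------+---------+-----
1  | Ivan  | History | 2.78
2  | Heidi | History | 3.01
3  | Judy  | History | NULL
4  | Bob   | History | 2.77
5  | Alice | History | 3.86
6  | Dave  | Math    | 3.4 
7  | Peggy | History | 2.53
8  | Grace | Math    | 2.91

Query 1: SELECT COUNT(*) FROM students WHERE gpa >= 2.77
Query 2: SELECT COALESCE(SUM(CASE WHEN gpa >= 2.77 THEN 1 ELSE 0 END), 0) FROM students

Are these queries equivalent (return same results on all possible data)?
Yes, equivalent

Both queries return: [(6,)]

Reason: COUNT with WHERE vs conditional SUM (COALESCE handles empty-table NULL)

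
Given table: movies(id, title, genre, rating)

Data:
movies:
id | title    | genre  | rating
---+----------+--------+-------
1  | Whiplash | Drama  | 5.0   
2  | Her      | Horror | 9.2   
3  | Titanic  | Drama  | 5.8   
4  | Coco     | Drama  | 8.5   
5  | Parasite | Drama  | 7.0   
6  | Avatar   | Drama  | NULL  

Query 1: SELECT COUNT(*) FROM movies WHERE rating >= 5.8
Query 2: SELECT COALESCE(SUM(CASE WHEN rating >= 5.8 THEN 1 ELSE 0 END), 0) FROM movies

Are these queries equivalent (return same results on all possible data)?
Yes, equivalent

Both queries return: [(4,)]

Reason: COUNT with WHERE vs conditional SUM (COALESCE handles empty-table NULL)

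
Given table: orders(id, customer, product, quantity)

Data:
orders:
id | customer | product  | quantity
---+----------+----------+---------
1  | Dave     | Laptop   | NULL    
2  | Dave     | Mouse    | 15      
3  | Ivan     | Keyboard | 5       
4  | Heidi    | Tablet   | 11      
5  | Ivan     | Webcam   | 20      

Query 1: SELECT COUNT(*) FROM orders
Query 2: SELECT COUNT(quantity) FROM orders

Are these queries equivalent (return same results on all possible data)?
No, not equivalent

Query 1 returns: [(5,)]
Query 2 returns: [(4,)]

Reason: COUNT(*) includes NULLs, COUNT(column) excludes them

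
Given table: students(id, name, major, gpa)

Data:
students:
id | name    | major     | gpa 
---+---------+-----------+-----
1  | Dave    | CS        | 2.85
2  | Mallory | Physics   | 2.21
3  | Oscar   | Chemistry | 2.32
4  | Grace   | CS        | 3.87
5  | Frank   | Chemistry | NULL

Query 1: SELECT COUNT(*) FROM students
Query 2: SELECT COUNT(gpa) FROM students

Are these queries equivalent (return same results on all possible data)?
No, not equivalent

Query 1 returns: [(5,)]
Query 2 returns: [(4,)]

Reason: COUNT(*) includes NULLs, COUNT(column) excludes them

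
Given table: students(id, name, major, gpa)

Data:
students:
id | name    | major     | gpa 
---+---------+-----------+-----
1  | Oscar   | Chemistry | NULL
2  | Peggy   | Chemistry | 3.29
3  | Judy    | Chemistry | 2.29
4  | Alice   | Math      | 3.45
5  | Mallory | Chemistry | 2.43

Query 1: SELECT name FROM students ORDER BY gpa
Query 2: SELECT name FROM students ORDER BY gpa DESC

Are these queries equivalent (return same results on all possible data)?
No, not equivalent

Query 1 returns: [('Oscar',), ('Judy',), ('Mallory',), ('Peggy',), ('Alice',)]
Query 2 returns: [('Alice',), ('Peggy',), ('Mallory',), ('Judy',), ('Oscar',)]

Reason: ASC vs DESC gives opposite ordering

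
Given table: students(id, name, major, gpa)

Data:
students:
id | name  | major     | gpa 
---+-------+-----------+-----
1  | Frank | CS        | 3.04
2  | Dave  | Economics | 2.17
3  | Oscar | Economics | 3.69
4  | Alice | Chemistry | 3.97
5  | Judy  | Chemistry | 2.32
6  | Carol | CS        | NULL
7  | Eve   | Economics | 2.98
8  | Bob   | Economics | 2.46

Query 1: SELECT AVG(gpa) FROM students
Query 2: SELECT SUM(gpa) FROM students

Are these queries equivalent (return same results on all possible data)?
No, not equivalent

Query 1 returns: [(2.947142857142857,)]
Query 2 returns: [(20.63,)]

Reason: AVG vs SUM give different aggregate values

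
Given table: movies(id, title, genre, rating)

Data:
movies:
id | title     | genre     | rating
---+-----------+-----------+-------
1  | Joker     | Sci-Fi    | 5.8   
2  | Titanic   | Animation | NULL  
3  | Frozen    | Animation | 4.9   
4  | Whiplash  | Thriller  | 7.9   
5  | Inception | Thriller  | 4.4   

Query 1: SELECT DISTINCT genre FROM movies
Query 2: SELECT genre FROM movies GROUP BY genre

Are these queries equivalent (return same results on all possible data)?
Yes, equivalent

Both queries return: [('Animation',), ('Sci-Fi',), ('Thriller',)]

Reason: Both get unique genres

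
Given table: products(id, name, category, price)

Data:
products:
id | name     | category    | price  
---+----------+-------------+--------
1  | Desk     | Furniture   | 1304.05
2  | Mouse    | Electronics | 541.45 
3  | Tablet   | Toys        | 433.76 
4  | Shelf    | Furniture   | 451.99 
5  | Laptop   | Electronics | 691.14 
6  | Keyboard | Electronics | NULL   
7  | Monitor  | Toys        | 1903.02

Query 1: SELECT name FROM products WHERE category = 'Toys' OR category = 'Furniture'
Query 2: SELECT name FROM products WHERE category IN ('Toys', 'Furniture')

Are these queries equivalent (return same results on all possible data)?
Yes, equivalent

Both queries return: [('Desk',), ('Monitor',), ('Shelf',), ('Tablet',)]

Reason: OR vs IN are equivalent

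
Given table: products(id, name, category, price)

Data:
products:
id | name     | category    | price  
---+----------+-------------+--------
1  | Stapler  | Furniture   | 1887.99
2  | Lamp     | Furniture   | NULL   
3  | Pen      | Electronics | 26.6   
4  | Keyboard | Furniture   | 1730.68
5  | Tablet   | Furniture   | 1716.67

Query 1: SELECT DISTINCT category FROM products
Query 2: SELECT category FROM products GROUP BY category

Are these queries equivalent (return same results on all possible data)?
Yes, equivalent

Both queries return: [('Electronics',), ('Furniture',)]

Reason: Both get unique categorys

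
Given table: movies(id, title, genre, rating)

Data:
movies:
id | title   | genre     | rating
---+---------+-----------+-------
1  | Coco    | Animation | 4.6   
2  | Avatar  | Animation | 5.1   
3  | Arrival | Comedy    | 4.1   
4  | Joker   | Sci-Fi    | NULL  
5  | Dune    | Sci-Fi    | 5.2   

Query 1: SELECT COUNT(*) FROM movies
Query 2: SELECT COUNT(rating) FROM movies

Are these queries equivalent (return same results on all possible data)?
No, not equivalent

Query 1 returns: [(5,)]
Query 2 returns: [(4,)]

Reason: COUNT(*) includes NULLs, COUNT(column) excludes them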